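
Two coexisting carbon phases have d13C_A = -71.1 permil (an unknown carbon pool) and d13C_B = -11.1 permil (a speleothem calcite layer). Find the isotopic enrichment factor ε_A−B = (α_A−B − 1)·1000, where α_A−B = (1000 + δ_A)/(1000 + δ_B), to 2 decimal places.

-60.67 permil

α_A−B = (1000 + -71.1) / (1000 + -11.1) = 928.9 / 988.9 = 0.939327
ε_A−B = (0.939327 − 1) × 1000 = -60.673 permil
(The approximation ε ≈ δ_A − δ_B would give -60.0 permil.)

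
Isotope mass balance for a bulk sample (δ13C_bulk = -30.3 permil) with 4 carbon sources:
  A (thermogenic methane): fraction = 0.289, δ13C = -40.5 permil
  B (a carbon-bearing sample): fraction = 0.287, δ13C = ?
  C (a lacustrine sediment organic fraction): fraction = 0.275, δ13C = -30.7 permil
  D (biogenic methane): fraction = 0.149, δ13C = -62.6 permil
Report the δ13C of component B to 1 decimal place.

-2.9 permil

Isotope mass balance: δ_bulk = Σ fᵢ·δᵢ.
-30.3 = 0.289×(-40.5) + 0.287×δ_B + 0.275×(-30.7) + 0.149×(-62.6)
0.287·δ_B = -30.3 − (-29.474) = -0.826
δ_B = -0.826 / 0.287 = -2.88 permil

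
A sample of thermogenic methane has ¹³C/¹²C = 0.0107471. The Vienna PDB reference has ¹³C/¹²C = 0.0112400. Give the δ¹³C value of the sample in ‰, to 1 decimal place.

δ¹³C = (R_sample / R_standard − 1) × 1000
R_sample / R_standard = 0.0107471 / 0.0112400 = 0.956148
δ¹³C = (0.956148 − 1) × 1000 = -43.85‰

-43.9‰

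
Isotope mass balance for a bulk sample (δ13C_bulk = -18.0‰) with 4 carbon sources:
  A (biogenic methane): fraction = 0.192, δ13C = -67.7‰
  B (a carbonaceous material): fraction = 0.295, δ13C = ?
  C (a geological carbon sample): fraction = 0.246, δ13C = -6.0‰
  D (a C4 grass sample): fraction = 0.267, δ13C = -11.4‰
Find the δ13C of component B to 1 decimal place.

Isotope mass balance: δ_bulk = Σ fᵢ·δᵢ.
-18.0 = 0.192×(-67.7) + 0.295×δ_B + 0.246×(-6.0) + 0.267×(-11.4)
0.295·δ_B = -18.0 − (-17.518) = -0.482
δ_B = -0.482 / 0.295 = -1.63‰

-1.6‰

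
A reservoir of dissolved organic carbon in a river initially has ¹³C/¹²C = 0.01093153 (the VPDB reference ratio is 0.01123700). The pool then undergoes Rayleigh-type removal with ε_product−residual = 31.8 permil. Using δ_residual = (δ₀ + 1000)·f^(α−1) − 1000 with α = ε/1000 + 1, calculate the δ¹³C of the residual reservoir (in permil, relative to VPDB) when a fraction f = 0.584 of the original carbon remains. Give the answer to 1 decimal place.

-43.7 permil

δ₀ = (0.01093153/0.01123700 − 1)×1000 = (0.972816 − 1)×1000 = -27.184 permil
α − 1 = ε/1000 = 0.0318
f^(α−1) = 0.584^(0.0318) = 0.983042
δ_res = (-27.184 + 1000) × 0.983042 − 1000 = 956.318 − 1000 = -43.68 permil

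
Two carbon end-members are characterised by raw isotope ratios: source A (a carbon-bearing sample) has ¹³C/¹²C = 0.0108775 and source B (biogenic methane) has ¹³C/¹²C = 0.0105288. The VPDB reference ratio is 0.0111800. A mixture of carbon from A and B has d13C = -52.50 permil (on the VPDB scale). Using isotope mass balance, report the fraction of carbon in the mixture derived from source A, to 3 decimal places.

0.184

δ_A = (0.0108775/0.0111800 − 1)×1000 = (0.972943 − 1)×1000 = -27.057 permil
δ_B = (0.0105288/0.0111800 − 1)×1000 = (0.941753 − 1)×1000 = -58.247 permil
f_A = (δ_mix − δ_B)/(δ_A − δ_B) = (-52.50 − (-58.247))/(-27.057 − (-58.247))
f_A = 5.747 / 31.190 = 0.1843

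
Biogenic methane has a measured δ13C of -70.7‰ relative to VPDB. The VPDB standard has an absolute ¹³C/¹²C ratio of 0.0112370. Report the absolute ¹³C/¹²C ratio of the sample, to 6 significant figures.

0.0104425

R_sample = R_standard × (δ13C/1000 + 1)
R_sample = 0.0112370 × (-70.7/1000 + 1) = 0.0112370 × 0.929300
R_sample = 0.0104425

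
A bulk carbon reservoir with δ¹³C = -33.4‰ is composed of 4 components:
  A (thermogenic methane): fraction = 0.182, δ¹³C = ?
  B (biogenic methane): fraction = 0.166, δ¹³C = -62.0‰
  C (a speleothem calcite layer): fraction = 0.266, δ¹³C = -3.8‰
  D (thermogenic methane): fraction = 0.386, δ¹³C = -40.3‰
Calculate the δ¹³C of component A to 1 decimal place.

Isotope mass balance: δ_bulk = Σ fᵢ·δᵢ.
-33.4 = 0.182×δ_A + 0.166×(-62.0) + 0.266×(-3.8) + 0.386×(-40.3)
0.182·δ_A = -33.4 − (-26.859) = -6.541
δ_A = -6.541 / 0.182 = -35.94‰

-35.9‰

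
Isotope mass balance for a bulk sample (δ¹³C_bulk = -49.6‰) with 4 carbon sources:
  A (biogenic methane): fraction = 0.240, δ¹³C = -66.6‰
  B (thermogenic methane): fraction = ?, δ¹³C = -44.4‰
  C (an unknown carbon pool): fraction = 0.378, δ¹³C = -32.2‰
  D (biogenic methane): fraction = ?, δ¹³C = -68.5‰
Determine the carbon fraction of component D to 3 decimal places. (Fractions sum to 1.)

0.186

Let f_D and f_B be the unknown fractions; fractions sum to 1 so f_D + f_B = 0.382.
Mass balance: Σ fᵢ·δᵢ = δ_bulk ⇒ f_D·(-68.5) + f_B·(-44.4) = -49.6 − (-28.156) = -21.444
Substitute f_B = 0.382 − f_D:
f_D·(-68.5 − -44.4) = -21.444 − 0.382×(-44.4) = -4.484
f_D = -4.484 / -24.1 = 0.1860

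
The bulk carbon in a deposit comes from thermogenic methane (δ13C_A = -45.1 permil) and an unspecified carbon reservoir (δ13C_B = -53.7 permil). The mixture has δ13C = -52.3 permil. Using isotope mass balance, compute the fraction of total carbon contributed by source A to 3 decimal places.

0.163

δ_mix = f_A·δ_A + (1 − f_A)·δ_B  ⇒  f_A = (δ_mix − δ_B)/(δ_A − δ_B)
f_A = (-52.3 − (-53.7)) / (-45.1 − (-53.7))
f_A = 1.4 / 8.6 = 0.1628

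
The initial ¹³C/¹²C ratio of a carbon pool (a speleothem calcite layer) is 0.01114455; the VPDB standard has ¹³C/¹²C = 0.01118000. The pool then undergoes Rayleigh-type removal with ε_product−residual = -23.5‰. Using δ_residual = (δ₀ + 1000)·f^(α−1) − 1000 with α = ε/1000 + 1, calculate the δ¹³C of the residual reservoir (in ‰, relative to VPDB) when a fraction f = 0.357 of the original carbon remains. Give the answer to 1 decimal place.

21.3‰

δ₀ = (0.01114455/0.01118000 − 1)×1000 = (0.996829 − 1)×1000 = -3.171‰
α − 1 = ε/1000 = -0.0235
f^(α−1) = 0.357^(-0.0235) = 1.024501
δ_res = (-3.171 + 1000) × 1.024501 − 1000 = 1021.252 − 1000 = 21.25‰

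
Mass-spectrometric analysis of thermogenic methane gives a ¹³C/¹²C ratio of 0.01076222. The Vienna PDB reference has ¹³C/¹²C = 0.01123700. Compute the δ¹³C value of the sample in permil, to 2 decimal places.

-42.25 permil

δ¹³C = (R_sample / R_standard − 1) × 1000
R_sample / R_standard = 0.01076222 / 0.01123700 = 0.957749
δ¹³C = (0.957749 − 1) × 1000 = -42.251 permil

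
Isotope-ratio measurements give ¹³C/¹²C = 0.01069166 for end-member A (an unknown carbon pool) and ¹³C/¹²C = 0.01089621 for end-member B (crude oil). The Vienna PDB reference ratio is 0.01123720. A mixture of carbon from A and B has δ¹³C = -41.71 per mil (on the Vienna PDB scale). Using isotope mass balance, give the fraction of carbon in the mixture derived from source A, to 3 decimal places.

δ_A = (0.01069166/0.01123720 − 1)×1000 = (0.951452 − 1)×1000 = -48.548 per mil
δ_B = (0.01089621/0.01123720 − 1)×1000 = (0.969655 − 1)×1000 = -30.345 per mil
f_A = (δ_mix − δ_B)/(δ_A − δ_B) = (-41.71 − (-30.345))/(-48.548 − (-30.345))
f_A = -11.365 / -18.203 = 0.6244

0.624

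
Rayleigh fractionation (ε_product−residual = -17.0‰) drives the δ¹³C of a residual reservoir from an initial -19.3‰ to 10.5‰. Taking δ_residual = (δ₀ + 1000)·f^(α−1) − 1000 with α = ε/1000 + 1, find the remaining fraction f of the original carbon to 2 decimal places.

0.17

α − 1 = ε/1000 = -0.0170
(δ_res + 1000)/(δ₀ + 1000) = (10.5 + 1000)/(-19.3 + 1000) = 1010.5/980.7 = 1.030386
f = 1.030386^(1/-0.0170) = exp(ln(1.030386)/-0.0170) = exp(0.02993/-0.0170)
f = exp(-1.7608) = 0.1719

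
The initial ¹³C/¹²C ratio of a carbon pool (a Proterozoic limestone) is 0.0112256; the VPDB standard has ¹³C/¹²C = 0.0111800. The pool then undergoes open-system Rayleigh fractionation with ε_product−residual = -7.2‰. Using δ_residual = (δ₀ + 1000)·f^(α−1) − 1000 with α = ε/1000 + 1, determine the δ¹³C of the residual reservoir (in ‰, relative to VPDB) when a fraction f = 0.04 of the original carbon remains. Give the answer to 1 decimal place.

27.6‰

δ₀ = (0.0112256/0.0111800 − 1)×1000 = (1.004079 − 1)×1000 = 4.079‰
α − 1 = ε/1000 = -0.0072
f^(α−1) = 0.04^(-0.0072) = 1.023447
δ_res = (4.079 + 1000) × 1.023447 − 1000 = 1027.621 − 1000 = 27.62‰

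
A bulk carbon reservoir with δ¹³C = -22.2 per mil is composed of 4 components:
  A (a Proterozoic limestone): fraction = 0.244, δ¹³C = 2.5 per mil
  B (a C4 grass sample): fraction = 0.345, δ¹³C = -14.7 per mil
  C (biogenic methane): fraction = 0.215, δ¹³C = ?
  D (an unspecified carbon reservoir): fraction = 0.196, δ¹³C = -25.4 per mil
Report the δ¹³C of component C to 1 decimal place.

Isotope mass balance: δ_bulk = Σ fᵢ·δᵢ.
-22.2 = 0.244×(2.5) + 0.345×(-14.7) + 0.215×δ_C + 0.196×(-25.4)
0.215·δ_C = -22.2 − (-9.440) = -12.760
δ_C = -12.760 / 0.215 = -59.35 per mil

-59.3 per mil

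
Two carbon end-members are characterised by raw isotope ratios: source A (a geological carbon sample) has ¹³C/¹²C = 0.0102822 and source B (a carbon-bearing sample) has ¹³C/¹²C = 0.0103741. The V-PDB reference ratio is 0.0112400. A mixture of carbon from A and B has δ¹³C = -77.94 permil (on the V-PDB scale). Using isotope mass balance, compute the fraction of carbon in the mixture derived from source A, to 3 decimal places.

δ_A = (0.0102822/0.0112400 − 1)×1000 = (0.914786 − 1)×1000 = -85.214 permil
δ_B = (0.0103741/0.0112400 − 1)×1000 = (0.922963 − 1)×1000 = -77.037 permil
f_A = (δ_mix − δ_B)/(δ_A − δ_B) = (-77.94 − (-77.037))/(-85.214 − (-77.037))
f_A = -0.903 / -8.176 = 0.1104

0.110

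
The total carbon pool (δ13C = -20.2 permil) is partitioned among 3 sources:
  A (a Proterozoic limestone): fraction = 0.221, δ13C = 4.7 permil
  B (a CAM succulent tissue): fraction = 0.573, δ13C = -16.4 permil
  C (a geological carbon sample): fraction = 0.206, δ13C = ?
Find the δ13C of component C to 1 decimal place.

Isotope mass balance: δ_bulk = Σ fᵢ·δᵢ.
-20.2 = 0.221×(4.7) + 0.573×(-16.4) + 0.206×δ_C
0.206·δ_C = -20.2 − (-8.358) = -11.842
δ_C = -11.842 / 0.206 = -57.48 permil

-57.5 permil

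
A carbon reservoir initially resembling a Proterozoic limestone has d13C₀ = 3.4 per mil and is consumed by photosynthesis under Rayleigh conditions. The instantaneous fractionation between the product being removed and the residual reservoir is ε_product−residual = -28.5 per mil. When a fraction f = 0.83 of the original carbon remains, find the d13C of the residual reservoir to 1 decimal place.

Rayleigh residual: δ_res = (δ₀ + 1000)·f^(α−1) − 1000
α = ε/1000 + 1 = 0.97150, so α − 1 = -0.02850
f^(α−1) = 0.83^(-0.02850) = 1.005325
δ_res = (3.4 + 1000) × 1.005325 − 1000 = 1008.743 − 1000 = 8.74 per mil

8.7 per mil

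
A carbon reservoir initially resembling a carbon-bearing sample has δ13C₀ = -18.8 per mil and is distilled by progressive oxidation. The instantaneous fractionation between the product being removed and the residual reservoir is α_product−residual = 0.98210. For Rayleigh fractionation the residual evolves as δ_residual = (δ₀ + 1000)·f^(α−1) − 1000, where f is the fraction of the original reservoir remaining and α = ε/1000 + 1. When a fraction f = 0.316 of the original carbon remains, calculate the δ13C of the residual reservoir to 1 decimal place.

1.6 per mil

Rayleigh residual: δ_res = (δ₀ + 1000)·f^(α−1) − 1000
α − 1 = -0.01790
f^(α−1) = 0.316^(-0.01790) = 1.020835
δ_res = (-18.8 + 1000) × 1.020835 − 1000 = 1001.643 − 1000 = 1.64 per mil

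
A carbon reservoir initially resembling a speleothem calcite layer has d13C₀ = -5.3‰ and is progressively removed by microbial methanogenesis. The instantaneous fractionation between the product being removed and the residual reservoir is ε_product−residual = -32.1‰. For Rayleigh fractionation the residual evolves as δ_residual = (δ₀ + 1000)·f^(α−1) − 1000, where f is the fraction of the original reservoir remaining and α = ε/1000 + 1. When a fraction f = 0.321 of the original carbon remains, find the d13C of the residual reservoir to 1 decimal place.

31.7‰

Rayleigh residual: δ_res = (δ₀ + 1000)·f^(α−1) − 1000
α = ε/1000 + 1 = 0.96790, so α − 1 = -0.03210
f^(α−1) = 0.321^(-0.03210) = 1.037149
δ_res = (-5.3 + 1000) × 1.037149 − 1000 = 1031.652 − 1000 = 31.65‰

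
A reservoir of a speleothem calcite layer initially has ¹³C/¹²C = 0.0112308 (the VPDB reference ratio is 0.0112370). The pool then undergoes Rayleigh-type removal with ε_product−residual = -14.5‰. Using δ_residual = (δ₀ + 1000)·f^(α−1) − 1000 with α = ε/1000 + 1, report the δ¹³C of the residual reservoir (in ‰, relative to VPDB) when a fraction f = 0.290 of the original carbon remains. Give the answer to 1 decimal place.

17.5‰

δ₀ = (0.0112308/0.0112370 − 1)×1000 = (0.999448 − 1)×1000 = -0.552‰
α − 1 = ε/1000 = -0.0145
f^(α−1) = 0.290^(-0.0145) = 1.018111
δ_res = (-0.552 + 1000) × 1.018111 − 1000 = 1017.549 − 1000 = 17.55‰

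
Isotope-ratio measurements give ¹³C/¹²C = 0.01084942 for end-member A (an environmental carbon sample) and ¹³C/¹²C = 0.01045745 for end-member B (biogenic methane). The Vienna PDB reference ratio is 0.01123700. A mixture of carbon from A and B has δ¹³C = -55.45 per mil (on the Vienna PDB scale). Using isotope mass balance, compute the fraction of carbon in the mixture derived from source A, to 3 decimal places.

0.399

δ_A = (0.01084942/0.01123700 − 1)×1000 = (0.965509 − 1)×1000 = -34.491 per mil
δ_B = (0.01045745/0.01123700 − 1)×1000 = (0.930627 − 1)×1000 = -69.373 per mil
f_A = (δ_mix − δ_B)/(δ_A − δ_B) = (-55.45 − (-69.373))/(-34.491 − (-69.373))
f_A = 13.923 / 34.882 = 0.3992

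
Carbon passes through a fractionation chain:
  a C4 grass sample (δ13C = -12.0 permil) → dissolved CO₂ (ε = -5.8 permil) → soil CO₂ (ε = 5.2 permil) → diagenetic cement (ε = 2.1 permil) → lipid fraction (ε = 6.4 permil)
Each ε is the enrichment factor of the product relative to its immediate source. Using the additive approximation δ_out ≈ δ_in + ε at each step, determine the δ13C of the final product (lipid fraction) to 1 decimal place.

-4.1 permil

step 1: δ ≈ -12.0 + (-5.8) = -17.8 permil
step 2: δ ≈ -17.8 + (5.2) = -12.6 permil
step 3: δ ≈ -12.6 + (2.1) = -10.5 permil
step 4: δ ≈ -10.5 + (6.4) = -4.1 permil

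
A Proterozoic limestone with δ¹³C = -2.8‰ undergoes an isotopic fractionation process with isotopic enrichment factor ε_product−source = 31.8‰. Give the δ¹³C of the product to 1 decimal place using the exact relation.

28.9‰

Exactly, δ_product = (δ_source + 1000)·(ε/1000 + 1) − 1000.
δ_product = (-2.8 + 1000) × (31.8/1000 + 1) − 1000
δ_product = 28.91‰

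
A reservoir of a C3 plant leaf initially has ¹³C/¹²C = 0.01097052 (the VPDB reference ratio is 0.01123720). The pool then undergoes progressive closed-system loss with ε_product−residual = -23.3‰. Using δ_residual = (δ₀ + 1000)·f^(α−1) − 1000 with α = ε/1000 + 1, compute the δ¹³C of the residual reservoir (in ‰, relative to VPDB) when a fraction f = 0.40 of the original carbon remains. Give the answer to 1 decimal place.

-2.7‰

δ₀ = (0.01097052/0.01123720 − 1)×1000 = (0.976268 − 1)×1000 = -23.732‰
α − 1 = ε/1000 = -0.0233
f^(α−1) = 0.40^(-0.0233) = 1.021579
δ_res = (-23.732 + 1000) × 1.021579 − 1000 = 997.335 − 1000 = -2.66‰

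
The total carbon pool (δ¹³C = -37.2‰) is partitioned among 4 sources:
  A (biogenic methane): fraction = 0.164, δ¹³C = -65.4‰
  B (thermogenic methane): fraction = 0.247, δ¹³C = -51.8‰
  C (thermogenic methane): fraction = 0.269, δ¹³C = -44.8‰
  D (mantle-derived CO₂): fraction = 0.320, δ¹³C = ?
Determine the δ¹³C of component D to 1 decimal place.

Isotope mass balance: δ_bulk = Σ fᵢ·δᵢ.
-37.2 = 0.164×(-65.4) + 0.247×(-51.8) + 0.269×(-44.8) + 0.320×δ_D
0.320·δ_D = -37.2 − (-35.571) = -1.629
δ_D = -1.629 / 0.320 = -5.09‰

-5.1‰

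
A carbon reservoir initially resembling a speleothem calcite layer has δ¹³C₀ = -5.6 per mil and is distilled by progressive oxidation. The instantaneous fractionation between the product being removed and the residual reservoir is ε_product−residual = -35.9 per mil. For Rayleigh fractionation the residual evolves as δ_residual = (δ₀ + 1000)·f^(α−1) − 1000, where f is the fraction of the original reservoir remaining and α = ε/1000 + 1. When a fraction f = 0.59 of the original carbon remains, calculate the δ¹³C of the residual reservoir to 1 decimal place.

Rayleigh residual: δ_res = (δ₀ + 1000)·f^(α−1) − 1000
α = ε/1000 + 1 = 0.96410, so α − 1 = -0.03590
f^(α−1) = 0.59^(-0.03590) = 1.019123
δ_res = (-5.6 + 1000) × 1.019123 − 1000 = 1013.415 − 1000 = 13.42 per mil

13.4 per mil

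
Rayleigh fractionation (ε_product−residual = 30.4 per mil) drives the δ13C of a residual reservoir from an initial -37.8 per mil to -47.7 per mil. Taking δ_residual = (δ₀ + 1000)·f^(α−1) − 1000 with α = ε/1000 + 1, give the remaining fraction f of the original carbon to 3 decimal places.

0.712

α − 1 = ε/1000 = 0.0304
(δ_res + 1000)/(δ₀ + 1000) = (-47.7 + 1000)/(-37.8 + 1000) = 952.3/962.2 = 0.989711
f = 0.989711^(1/0.0304) = exp(ln(0.989711)/0.0304) = exp(-0.01034/0.0304)
f = exp(-0.3402) = 0.7116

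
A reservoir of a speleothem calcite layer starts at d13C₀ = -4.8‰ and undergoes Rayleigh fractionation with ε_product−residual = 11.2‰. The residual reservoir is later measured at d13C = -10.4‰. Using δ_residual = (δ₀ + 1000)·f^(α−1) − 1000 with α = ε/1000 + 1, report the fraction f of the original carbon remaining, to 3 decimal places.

α − 1 = ε/1000 = 0.0112
(δ_res + 1000)/(δ₀ + 1000) = (-10.4 + 1000)/(-4.8 + 1000) = 989.6/995.2 = 0.994373
f = 0.994373^(1/0.0112) = exp(ln(0.994373)/0.0112) = exp(-0.00564/0.0112)
f = exp(-0.5038) = 0.6042

0.604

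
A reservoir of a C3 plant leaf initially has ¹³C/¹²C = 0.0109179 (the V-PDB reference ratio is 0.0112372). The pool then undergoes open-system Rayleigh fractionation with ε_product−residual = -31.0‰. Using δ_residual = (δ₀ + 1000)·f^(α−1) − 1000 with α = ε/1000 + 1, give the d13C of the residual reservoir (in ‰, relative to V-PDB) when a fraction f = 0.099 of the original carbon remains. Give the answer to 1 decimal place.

δ₀ = (0.0109179/0.0112372 − 1)×1000 = (0.971585 − 1)×1000 = -28.415‰
α − 1 = ε/1000 = -0.0310
f^(α−1) = 0.099^(-0.0310) = 1.074324
δ_res = (-28.415 + 1000) × 1.074324 − 1000 = 1043.798 − 1000 = 43.80‰

43.8‰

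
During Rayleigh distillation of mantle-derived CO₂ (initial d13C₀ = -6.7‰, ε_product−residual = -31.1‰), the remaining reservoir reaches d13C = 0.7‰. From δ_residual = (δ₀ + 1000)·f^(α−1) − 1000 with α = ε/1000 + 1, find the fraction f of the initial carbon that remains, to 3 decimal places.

α − 1 = ε/1000 = -0.0311
(δ_res + 1000)/(δ₀ + 1000) = (0.7 + 1000)/(-6.7 + 1000) = 1000.7/993.3 = 1.007450
f = 1.007450^(1/-0.0311) = exp(ln(1.007450)/-0.0311) = exp(0.00742/-0.0311)
f = exp(-0.2387) = 0.7877

0.788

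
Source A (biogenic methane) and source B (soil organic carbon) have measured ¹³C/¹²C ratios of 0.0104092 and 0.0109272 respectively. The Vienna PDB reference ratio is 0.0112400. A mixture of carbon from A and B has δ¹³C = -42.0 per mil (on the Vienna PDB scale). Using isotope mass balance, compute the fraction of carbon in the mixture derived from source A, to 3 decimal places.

δ_A = (0.0104092/0.0112400 − 1)×1000 = (0.926085 − 1)×1000 = -73.915 per mil
δ_B = (0.0109272/0.0112400 − 1)×1000 = (0.972171 − 1)×1000 = -27.829 per mil
f_A = (δ_mix − δ_B)/(δ_A − δ_B) = (-42.0 − (-27.829))/(-73.915 − (-27.829))
f_A = -14.171 / -46.085 = 0.3075

0.307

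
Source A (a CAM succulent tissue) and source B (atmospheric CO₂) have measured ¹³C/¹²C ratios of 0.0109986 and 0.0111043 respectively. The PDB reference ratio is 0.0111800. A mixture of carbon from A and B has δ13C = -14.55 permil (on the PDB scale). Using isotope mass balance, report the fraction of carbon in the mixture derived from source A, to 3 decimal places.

δ_A = (0.0109986/0.0111800 − 1)×1000 = (0.983775 − 1)×1000 = -16.225 permil
δ_B = (0.0111043/0.0111800 − 1)×1000 = (0.993229 − 1)×1000 = -6.771 permil
f_A = (δ_mix − δ_B)/(δ_A − δ_B) = (-14.55 − (-6.771))/(-16.225 − (-6.771))
f_A = -7.779 / -9.454 = 0.8228

0.823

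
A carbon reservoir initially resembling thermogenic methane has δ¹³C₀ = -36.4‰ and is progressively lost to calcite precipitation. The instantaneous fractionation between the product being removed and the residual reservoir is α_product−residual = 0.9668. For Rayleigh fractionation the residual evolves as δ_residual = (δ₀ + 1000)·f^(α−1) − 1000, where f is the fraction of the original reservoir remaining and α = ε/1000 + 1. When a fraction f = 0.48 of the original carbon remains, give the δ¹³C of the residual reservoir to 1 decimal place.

Rayleigh residual: δ_res = (δ₀ + 1000)·f^(α−1) − 1000
α − 1 = -0.03320
f^(α−1) = 0.48^(-0.03320) = 1.024667
δ_res = (-36.4 + 1000) × 1.024667 − 1000 = 987.369 − 1000 = -12.63‰

-12.6‰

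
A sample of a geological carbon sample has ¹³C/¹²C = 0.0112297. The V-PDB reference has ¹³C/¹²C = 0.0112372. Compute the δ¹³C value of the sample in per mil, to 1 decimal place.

δ¹³C = (R_sample / R_standard − 1) × 1000
R_sample / R_standard = 0.0112297 / 0.0112372 = 0.999333
δ¹³C = (0.999333 − 1) × 1000 = -0.67 per mil

-0.7 per mil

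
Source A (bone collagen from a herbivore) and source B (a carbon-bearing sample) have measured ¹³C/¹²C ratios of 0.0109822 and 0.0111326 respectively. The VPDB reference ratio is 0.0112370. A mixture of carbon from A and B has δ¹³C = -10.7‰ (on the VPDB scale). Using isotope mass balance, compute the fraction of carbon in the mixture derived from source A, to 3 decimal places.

δ_A = (0.0109822/0.0112370 − 1)×1000 = (0.977325 − 1)×1000 = -22.675‰
δ_B = (0.0111326/0.0112370 − 1)×1000 = (0.990709 − 1)×1000 = -9.291‰
f_A = (δ_mix − δ_B)/(δ_A − δ_B) = (-10.7 − (-9.291))/(-22.675 − (-9.291))
f_A = -1.409 / -13.384 = 0.1053

0.105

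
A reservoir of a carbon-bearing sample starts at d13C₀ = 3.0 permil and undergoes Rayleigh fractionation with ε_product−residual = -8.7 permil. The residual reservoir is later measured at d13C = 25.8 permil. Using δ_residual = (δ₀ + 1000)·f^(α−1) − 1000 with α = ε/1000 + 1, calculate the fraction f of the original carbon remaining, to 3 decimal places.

0.076

α − 1 = ε/1000 = -0.0087
(δ_res + 1000)/(δ₀ + 1000) = (25.8 + 1000)/(3.0 + 1000) = 1025.8/1003.0 = 1.022732
f = 1.022732^(1/-0.0087) = exp(ln(1.022732)/-0.0087) = exp(0.02248/-0.0087)
f = exp(-2.5836) = 0.0755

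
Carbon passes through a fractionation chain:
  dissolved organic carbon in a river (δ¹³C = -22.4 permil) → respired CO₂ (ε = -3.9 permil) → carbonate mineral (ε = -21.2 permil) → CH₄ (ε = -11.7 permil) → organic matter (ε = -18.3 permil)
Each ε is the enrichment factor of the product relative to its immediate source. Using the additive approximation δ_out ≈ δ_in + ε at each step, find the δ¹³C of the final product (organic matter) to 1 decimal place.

step 1: δ ≈ -22.4 + (-3.9) = -26.3 permil
step 2: δ ≈ -26.3 + (-21.2) = -47.5 permil
step 3: δ ≈ -47.5 + (-11.7) = -59.2 permil
step 4: δ ≈ -59.2 + (-18.3) = -77.5 permil

-77.5 permil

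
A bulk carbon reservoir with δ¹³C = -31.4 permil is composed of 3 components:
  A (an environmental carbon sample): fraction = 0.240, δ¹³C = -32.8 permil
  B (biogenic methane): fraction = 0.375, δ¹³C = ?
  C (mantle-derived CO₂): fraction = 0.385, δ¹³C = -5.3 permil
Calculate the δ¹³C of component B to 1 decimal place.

Isotope mass balance: δ_bulk = Σ fᵢ·δᵢ.
-31.4 = 0.240×(-32.8) + 0.375×δ_B + 0.385×(-5.3)
0.375·δ_B = -31.4 − (-9.912) = -21.488
δ_B = -21.488 / 0.375 = -57.30 permil

-57.3 permil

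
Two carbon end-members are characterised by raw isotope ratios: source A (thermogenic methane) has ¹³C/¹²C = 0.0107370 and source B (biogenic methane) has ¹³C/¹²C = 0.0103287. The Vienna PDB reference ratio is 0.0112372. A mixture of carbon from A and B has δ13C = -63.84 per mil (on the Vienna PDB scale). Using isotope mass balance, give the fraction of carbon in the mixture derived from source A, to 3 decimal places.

0.468

δ_A = (0.0107370/0.0112372 − 1)×1000 = (0.955487 − 1)×1000 = -44.513 per mil
δ_B = (0.0103287/0.0112372 − 1)×1000 = (0.919152 − 1)×1000 = -80.848 per mil
f_A = (δ_mix − δ_B)/(δ_A − δ_B) = (-63.84 − (-80.848))/(-44.513 − (-80.848))
f_A = 17.008 / 36.335 = 0.4681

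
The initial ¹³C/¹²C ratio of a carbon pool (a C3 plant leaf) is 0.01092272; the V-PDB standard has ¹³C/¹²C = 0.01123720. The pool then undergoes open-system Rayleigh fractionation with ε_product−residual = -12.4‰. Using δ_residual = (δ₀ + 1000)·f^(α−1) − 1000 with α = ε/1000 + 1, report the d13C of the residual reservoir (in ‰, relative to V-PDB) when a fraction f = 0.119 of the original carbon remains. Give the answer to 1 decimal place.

δ₀ = (0.01092272/0.01123720 − 1)×1000 = (0.972014 − 1)×1000 = -27.986‰
α − 1 = ε/1000 = -0.0124
f^(α−1) = 0.119^(-0.0124) = 1.026746
δ_res = (-27.986 + 1000) × 1.026746 − 1000 = 998.012 − 1000 = -1.99‰

-2.0‰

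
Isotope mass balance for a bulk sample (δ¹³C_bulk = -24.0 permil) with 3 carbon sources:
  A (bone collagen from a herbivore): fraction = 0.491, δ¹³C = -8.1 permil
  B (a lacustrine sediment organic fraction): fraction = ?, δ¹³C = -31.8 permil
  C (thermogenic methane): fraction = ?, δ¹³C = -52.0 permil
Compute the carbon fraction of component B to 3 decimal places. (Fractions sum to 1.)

0.319

Let f_B and f_C be the unknown fractions; fractions sum to 1 so f_B + f_C = 0.509.
Mass balance: Σ fᵢ·δᵢ = δ_bulk ⇒ f_B·(-31.8) + f_C·(-52.0) = -24.0 − (-3.977) = -20.023
Substitute f_C = 0.509 − f_B:
f_B·(-31.8 − -52.0) = -20.023 − 0.509×(-52.0) = 6.445
f_B = 6.445 / 20.2 = 0.3191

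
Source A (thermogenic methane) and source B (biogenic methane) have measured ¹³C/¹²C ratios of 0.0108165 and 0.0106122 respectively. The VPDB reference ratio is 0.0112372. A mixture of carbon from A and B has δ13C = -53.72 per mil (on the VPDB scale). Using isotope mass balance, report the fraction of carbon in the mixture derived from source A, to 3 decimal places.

0.104

δ_A = (0.0108165/0.0112372 − 1)×1000 = (0.962562 − 1)×1000 = -37.438 per mil
δ_B = (0.0106122/0.0112372 − 1)×1000 = (0.944381 − 1)×1000 = -55.619 per mil
f_A = (δ_mix − δ_B)/(δ_A − δ_B) = (-53.72 − (-55.619))/(-37.438 − (-55.619))
f_A = 1.899 / 18.181 = 0.1044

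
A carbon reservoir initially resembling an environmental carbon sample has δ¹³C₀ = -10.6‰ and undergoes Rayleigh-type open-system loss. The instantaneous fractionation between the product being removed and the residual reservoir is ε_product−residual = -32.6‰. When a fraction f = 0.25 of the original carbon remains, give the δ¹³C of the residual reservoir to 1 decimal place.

Rayleigh residual: δ_res = (δ₀ + 1000)·f^(α−1) − 1000
α = ε/1000 + 1 = 0.96740, so α − 1 = -0.03260
f^(α−1) = 0.25^(-0.03260) = 1.046230
δ_res = (-10.6 + 1000) × 1.046230 − 1000 = 1035.140 − 1000 = 35.14‰

35.1‰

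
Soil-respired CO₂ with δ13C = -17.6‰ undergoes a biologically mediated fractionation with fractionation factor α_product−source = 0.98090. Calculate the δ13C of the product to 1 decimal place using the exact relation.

δ_product = (δ_source + 1000)·α − 1000
δ_product = (-17.6 + 1000) × 0.98090 − 1000
δ_product = 963.636 − 1000 = -36.36‰

-36.4‰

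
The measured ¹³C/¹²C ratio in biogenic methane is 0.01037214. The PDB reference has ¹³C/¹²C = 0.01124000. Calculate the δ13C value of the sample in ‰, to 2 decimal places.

-77.21‰

δ13C = (R_sample / R_standard − 1) × 1000
R_sample / R_standard = 0.01037214 / 0.01124000 = 0.922788
δ13C = (0.922788 − 1) × 1000 = -77.212‰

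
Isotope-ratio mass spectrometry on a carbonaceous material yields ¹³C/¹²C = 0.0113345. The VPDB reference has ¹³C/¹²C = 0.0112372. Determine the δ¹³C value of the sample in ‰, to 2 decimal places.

δ¹³C = (R_sample / R_standard − 1) × 1000
R_sample / R_standard = 0.0113345 / 0.0112372 = 1.008659
δ¹³C = (1.008659 − 1) × 1000 = 8.659‰

8.66‰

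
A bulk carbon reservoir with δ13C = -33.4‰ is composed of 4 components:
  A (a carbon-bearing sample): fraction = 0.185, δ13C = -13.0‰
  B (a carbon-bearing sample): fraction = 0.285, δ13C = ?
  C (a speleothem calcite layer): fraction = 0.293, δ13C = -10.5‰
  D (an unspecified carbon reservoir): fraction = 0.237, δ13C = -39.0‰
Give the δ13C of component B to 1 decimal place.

Isotope mass balance: δ_bulk = Σ fᵢ·δᵢ.
-33.4 = 0.185×(-13.0) + 0.285×δ_B + 0.293×(-10.5) + 0.237×(-39.0)
0.285·δ_B = -33.4 − (-14.724) = -18.675
δ_B = -18.675 / 0.285 = -65.53‰

-65.5‰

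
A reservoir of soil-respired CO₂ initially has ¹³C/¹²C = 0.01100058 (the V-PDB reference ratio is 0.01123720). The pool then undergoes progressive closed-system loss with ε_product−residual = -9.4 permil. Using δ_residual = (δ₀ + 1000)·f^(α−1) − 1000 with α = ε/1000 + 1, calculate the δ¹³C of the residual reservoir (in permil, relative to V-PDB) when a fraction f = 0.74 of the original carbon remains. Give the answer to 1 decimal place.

δ₀ = (0.01100058/0.01123720 − 1)×1000 = (0.978943 − 1)×1000 = -21.057 permil
α − 1 = ε/1000 = -0.0094
f^(α−1) = 0.74^(-0.0094) = 1.002834
δ_res = (-21.057 + 1000) × 1.002834 − 1000 = 981.718 − 1000 = -18.28 permil

-18.3 permil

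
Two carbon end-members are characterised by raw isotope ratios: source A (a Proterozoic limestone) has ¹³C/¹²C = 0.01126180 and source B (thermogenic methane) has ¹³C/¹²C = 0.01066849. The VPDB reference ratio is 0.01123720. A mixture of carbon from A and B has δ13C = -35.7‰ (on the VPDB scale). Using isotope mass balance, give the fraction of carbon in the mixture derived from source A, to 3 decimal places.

δ_A = (0.01126180/0.01123720 − 1)×1000 = (1.002189 − 1)×1000 = 2.189‰
δ_B = (0.01066849/0.01123720 − 1)×1000 = (0.949390 − 1)×1000 = -50.610‰
f_A = (δ_mix − δ_B)/(δ_A − δ_B) = (-35.7 − (-50.610))/(2.189 − (-50.610))
f_A = 14.910 / 52.799 = 0.2824

0.282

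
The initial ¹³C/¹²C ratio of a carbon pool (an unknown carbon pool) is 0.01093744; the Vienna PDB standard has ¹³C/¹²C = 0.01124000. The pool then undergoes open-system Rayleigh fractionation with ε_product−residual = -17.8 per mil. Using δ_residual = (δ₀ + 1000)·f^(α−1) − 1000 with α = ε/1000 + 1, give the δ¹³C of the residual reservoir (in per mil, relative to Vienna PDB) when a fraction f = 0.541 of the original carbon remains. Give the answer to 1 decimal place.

-16.2 per mil

δ₀ = (0.01093744/0.01124000 − 1)×1000 = (0.973082 − 1)×1000 = -26.918 per mil
α − 1 = ε/1000 = -0.0178
f^(α−1) = 0.541^(-0.0178) = 1.010995
δ_res = (-26.918 + 1000) × 1.010995 − 1000 = 983.781 − 1000 = -16.22 per mil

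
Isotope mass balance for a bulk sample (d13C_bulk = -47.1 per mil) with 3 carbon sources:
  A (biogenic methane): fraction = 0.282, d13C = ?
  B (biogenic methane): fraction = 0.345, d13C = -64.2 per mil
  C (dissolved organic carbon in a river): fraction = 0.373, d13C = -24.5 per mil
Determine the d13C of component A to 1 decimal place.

-56.1 per mil

Isotope mass balance: δ_bulk = Σ fᵢ·δᵢ.
-47.1 = 0.282×δ_A + 0.345×(-64.2) + 0.373×(-24.5)
0.282·δ_A = -47.1 − (-31.288) = -15.812
δ_A = -15.812 / 0.282 = -56.07 per mil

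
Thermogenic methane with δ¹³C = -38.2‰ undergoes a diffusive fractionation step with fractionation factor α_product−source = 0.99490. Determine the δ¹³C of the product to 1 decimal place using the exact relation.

δ_product = (δ_source + 1000)·α − 1000
δ_product = (-38.2 + 1000) × 0.99490 − 1000
δ_product = 956.895 − 1000 = -43.11‰

-43.1‰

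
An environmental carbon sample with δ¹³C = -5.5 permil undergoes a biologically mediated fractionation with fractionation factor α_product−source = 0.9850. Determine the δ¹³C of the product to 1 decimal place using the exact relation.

-20.4 permil

δ_product = (δ_source + 1000)·α − 1000
δ_product = (-5.5 + 1000) × 0.9850 − 1000
δ_product = 979.582 − 1000 = -20.42 permil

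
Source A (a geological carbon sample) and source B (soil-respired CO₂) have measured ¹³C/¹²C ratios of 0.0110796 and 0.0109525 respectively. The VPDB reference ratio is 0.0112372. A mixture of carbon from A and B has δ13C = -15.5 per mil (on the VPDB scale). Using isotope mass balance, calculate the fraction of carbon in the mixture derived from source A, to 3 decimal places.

δ_A = (0.0110796/0.0112372 − 1)×1000 = (0.985975 − 1)×1000 = -14.025 per mil
δ_B = (0.0109525/0.0112372 − 1)×1000 = (0.974665 − 1)×1000 = -25.335 per mil
f_A = (δ_mix − δ_B)/(δ_A − δ_B) = (-15.5 − (-25.335))/(-14.025 − (-25.335))
f_A = 9.835 / 11.311 = 0.8696

0.870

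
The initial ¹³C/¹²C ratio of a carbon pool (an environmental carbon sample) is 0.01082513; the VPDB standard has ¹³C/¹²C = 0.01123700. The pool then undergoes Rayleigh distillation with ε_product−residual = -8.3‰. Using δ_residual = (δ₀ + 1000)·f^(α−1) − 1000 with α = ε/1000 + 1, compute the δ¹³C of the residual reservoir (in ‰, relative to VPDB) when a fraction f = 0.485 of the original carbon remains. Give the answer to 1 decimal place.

δ₀ = (0.01082513/0.01123700 − 1)×1000 = (0.963347 − 1)×1000 = -36.653‰
α − 1 = ε/1000 = -0.0083
f^(α−1) = 0.485^(-0.0083) = 1.006024
δ_res = (-36.653 + 1000) × 1.006024 − 1000 = 969.150 − 1000 = -30.85‰

-30.8‰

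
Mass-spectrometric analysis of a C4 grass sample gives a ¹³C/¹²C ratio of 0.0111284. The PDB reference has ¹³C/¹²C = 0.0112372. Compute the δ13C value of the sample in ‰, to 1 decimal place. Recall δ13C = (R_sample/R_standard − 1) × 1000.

δ13C = (R_sample / R_standard − 1) × 1000
R_sample / R_standard = 0.0111284 / 0.0112372 = 0.990318
δ13C = (0.990318 − 1) × 1000 = -9.68‰

-9.7‰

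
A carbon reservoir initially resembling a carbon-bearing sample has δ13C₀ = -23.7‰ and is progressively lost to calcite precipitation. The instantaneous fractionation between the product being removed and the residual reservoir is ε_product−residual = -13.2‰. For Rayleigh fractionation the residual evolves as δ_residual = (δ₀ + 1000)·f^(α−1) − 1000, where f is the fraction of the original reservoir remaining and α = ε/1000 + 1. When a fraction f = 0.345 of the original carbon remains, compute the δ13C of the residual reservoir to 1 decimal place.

Rayleigh residual: δ_res = (δ₀ + 1000)·f^(α−1) − 1000
α = ε/1000 + 1 = 0.98680, so α − 1 = -0.01320
f^(α−1) = 0.345^(-0.01320) = 1.014147
δ_res = (-23.7 + 1000) × 1.014147 − 1000 = 990.111 − 1000 = -9.89‰

-9.9‰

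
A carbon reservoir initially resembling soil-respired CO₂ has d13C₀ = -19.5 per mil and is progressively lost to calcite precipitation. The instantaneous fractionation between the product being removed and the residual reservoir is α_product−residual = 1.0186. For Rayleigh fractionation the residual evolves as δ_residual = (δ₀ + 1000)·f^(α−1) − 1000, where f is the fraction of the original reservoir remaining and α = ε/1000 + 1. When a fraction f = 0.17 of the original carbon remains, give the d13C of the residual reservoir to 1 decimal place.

Rayleigh residual: δ_res = (δ₀ + 1000)·f^(α−1) − 1000
α − 1 = 0.01860
f^(α−1) = 0.17^(0.01860) = 0.967579
δ_res = (-19.5 + 1000) × 0.967579 − 1000 = 948.711 − 1000 = -51.29 per mil

-51.3 per mil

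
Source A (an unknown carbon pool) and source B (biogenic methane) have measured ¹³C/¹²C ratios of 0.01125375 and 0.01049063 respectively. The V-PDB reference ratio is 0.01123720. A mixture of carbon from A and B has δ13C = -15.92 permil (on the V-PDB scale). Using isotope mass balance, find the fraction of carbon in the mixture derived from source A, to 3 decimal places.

δ_A = (0.01125375/0.01123720 − 1)×1000 = (1.001473 − 1)×1000 = 1.473 permil
δ_B = (0.01049063/0.01123720 − 1)×1000 = (0.933563 − 1)×1000 = -66.437 permil
f_A = (δ_mix − δ_B)/(δ_A − δ_B) = (-15.92 − (-66.437))/(1.473 − (-66.437))
f_A = 50.517 / 67.910 = 0.7439

0.744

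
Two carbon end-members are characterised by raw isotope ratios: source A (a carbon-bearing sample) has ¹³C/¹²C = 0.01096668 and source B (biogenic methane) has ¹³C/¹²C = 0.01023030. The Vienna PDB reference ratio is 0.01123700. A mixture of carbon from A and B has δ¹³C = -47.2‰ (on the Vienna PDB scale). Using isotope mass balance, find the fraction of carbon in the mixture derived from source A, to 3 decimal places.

0.647

δ_A = (0.01096668/0.01123700 − 1)×1000 = (0.975944 − 1)×1000 = -24.056‰
δ_B = (0.01023030/0.01123700 − 1)×1000 = (0.910412 − 1)×1000 = -89.588‰
f_A = (δ_mix − δ_B)/(δ_A − δ_B) = (-47.2 − (-89.588))/(-24.056 − (-89.588))
f_A = 42.388 / 65.532 = 0.6468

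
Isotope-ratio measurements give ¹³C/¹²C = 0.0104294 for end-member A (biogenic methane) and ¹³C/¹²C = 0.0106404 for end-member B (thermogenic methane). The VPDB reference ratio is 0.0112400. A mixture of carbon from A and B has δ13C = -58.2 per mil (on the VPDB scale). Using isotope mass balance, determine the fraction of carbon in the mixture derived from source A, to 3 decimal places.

δ_A = (0.0104294/0.0112400 − 1)×1000 = (0.927883 − 1)×1000 = -72.117 per mil
δ_B = (0.0106404/0.0112400 − 1)×1000 = (0.946655 − 1)×1000 = -53.345 per mil
f_A = (δ_mix − δ_B)/(δ_A − δ_B) = (-58.2 − (-53.345))/(-72.117 − (-53.345))
f_A = -4.855 / -18.772 = 0.2586

0.259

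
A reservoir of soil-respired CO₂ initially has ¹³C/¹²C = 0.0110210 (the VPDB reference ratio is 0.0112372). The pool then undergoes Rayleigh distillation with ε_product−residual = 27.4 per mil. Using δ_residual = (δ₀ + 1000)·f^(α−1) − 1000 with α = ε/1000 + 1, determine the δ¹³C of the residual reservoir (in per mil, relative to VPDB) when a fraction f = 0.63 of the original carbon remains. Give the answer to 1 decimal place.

-31.6 per mil

δ₀ = (0.0110210/0.0112372 − 1)×1000 = (0.980760 − 1)×1000 = -19.240 per mil
α − 1 = ε/1000 = 0.0274
f^(α−1) = 0.63^(0.0274) = 0.987420
δ_res = (-19.240 + 1000) × 0.987420 − 1000 = 968.422 − 1000 = -31.58 per mil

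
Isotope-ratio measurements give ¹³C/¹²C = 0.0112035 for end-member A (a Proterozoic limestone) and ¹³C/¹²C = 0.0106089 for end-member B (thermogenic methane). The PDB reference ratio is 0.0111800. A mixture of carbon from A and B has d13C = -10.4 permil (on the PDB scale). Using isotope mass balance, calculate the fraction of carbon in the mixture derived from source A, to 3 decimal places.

0.765

δ_A = (0.0112035/0.0111800 − 1)×1000 = (1.002102 − 1)×1000 = 2.102 permil
δ_B = (0.0106089/0.0111800 − 1)×1000 = (0.948918 − 1)×1000 = -51.082 permil
f_A = (δ_mix − δ_B)/(δ_A − δ_B) = (-10.4 − (-51.082))/(2.102 − (-51.082))
f_A = 40.682 / 53.184 = 0.7649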